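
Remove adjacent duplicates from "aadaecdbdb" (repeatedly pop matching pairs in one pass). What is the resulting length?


Input: aadaecdbdb
Stack-based adjacent duplicate removal:
  Read 'a': push. Stack: a
  Read 'a': matches stack top 'a' => pop. Stack: (empty)
  Read 'd': push. Stack: d
  Read 'a': push. Stack: da
  Read 'e': push. Stack: dae
  Read 'c': push. Stack: daec
  Read 'd': push. Stack: daecd
  Read 'b': push. Stack: daecdb
  Read 'd': push. Stack: daecdbd
  Read 'b': push. Stack: daecdbdb
Final stack: "daecdbdb" (length 8)

8


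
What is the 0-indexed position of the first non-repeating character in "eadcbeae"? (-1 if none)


Input: eadcbeae
Character frequencies:
  'a': 2
  'b': 1
  'c': 1
  'd': 1
  'e': 3
Scanning left to right for freq == 1:
  Position 0 ('e'): freq=3, skip
  Position 1 ('a'): freq=2, skip
  Position 2 ('d'): unique! => answer = 2

2


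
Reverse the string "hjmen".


Input: hjmen
Reading characters right to left:
  Position 4: 'n'
  Position 3: 'e'
  Position 2: 'm'
  Position 1: 'j'
  Position 0: 'h'
Reversed: nemjh

nemjh


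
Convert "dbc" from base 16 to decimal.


Input: "dbc" in base 16
Positional expansion:
  Digit 'd' (value 13) x 16^2 = 3328
  Digit 'b' (value 11) x 16^1 = 176
  Digit 'c' (value 12) x 16^0 = 12
Sum = 3516

3516


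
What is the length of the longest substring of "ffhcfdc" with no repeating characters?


Input: "ffhcfdc"
Sliding window (track last position of each char):
  Position 0 ('f'): window [0,0] length 1 -- new best
  Position 1 ('f'): repeat (last at 0), move window start to 1
  Position 1 ('f'): window [1,1] length 1
  Position 2 ('h'): window [1,2] length 2 -- new best
  Position 3 ('c'): window [1,3] length 3 -- new best
  Position 4 ('f'): repeat (last at 1), move window start to 2
  Position 4 ('f'): window [2,4] length 3
  Position 5 ('d'): window [2,5] length 4 -- new best
  Position 6 ('c'): repeat (last at 3), move window start to 4
  Position 6 ('c'): window [4,6] length 3
Longest substring with no repeats: "hcfd" with length 4

4


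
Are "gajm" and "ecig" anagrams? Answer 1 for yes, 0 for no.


Strings: "gajm", "ecig"
Sorted first:  agjm
Sorted second: cegi
Differ at position 0: 'a' vs 'c' => not anagrams

0


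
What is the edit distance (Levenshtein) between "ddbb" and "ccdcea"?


Computing edit distance: "ddbb" -> "ccdcea"
DP table:
           c    c    d    c    e    a
      0    1    2    3    4    5    6
  d   1    1    2    2    3    4    5
  d   2    2    2    2    3    4    5
  b   3    3    3    3    3    4    5
  b   4    4    4    4    4    4    5
Edit distance = dp[4][6] = 5

5


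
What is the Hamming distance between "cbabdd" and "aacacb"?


Comparing "cbabdd" and "aacacb" position by position:
  Position 0: 'c' vs 'a' => differ
  Position 1: 'b' vs 'a' => differ
  Position 2: 'a' vs 'c' => differ
  Position 3: 'b' vs 'a' => differ
  Position 4: 'd' vs 'c' => differ
  Position 5: 'd' vs 'b' => differ
Total differences (Hamming distance): 6

6


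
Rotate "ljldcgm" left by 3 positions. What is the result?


Input: "ljldcgm", rotate left by 3
First 3 characters: "ljl"
Remaining characters: "dcgm"
Concatenate remaining + first: "dcgm" + "ljl" = "dcgmljl"

dcgmljl


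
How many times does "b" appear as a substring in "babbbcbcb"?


Searching for "b" in "babbbcbcb"
Scanning each position:
  Position 0: "b" => MATCH
  Position 1: "a" => no
  Position 2: "b" => MATCH
  Position 3: "b" => MATCH
  Position 4: "b" => MATCH
  Position 5: "c" => no
  Position 6: "b" => MATCH
  Position 7: "c" => no
  Position 8: "b" => MATCH
Total occurrences: 6

6


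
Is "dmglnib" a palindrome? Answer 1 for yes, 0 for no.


Input: dmglnib
Reversed: binlgmd
  Compare pos 0 ('d') with pos 6 ('b'): MISMATCH
  Compare pos 1 ('m') with pos 5 ('i'): MISMATCH
  Compare pos 2 ('g') with pos 4 ('n'): MISMATCH
Result: not a palindrome

0


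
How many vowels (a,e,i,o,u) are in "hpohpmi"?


Input: hpohpmi
Checking each character:
  'h' at position 0: consonant
  'p' at position 1: consonant
  'o' at position 2: vowel (running total: 1)
  'h' at position 3: consonant
  'p' at position 4: consonant
  'm' at position 5: consonant
  'i' at position 6: vowel (running total: 2)
Total vowels: 2

2


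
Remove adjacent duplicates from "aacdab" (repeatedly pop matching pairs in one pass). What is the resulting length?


Input: aacdab
Stack-based adjacent duplicate removal:
  Read 'a': push. Stack: a
  Read 'a': matches stack top 'a' => pop. Stack: (empty)
  Read 'c': push. Stack: c
  Read 'd': push. Stack: cd
  Read 'a': push. Stack: cda
  Read 'b': push. Stack: cdab
Final stack: "cdab" (length 4)

4


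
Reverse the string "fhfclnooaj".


Input: fhfclnooaj
Reading characters right to left:
  Position 9: 'j'
  Position 8: 'a'
  Position 7: 'o'
  Position 6: 'o'
  Position 5: 'n'
  Position 4: 'l'
  Position 3: 'c'
  Position 2: 'f'
  Position 1: 'h'
  Position 0: 'f'
Reversed: jaoonlcfhf

jaoonlcfhf


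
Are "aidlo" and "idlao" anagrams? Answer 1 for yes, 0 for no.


Strings: "aidlo", "idlao"
Sorted first:  adilo
Sorted second: adilo
Sorted forms match => anagrams

1


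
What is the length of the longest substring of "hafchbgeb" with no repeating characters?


Input: "hafchbgeb"
Sliding window (track last position of each char):
  Position 0 ('h'): window [0,0] length 1 -- new best
  Position 1 ('a'): window [0,1] length 2 -- new best
  Position 2 ('f'): window [0,2] length 3 -- new best
  Position 3 ('c'): window [0,3] length 4 -- new best
  Position 4 ('h'): repeat (last at 0), move window start to 1
  Position 4 ('h'): window [1,4] length 4
  Position 5 ('b'): window [1,5] length 5 -- new best
  Position 6 ('g'): window [1,6] length 6 -- new best
  Position 7 ('e'): window [1,7] length 7 -- new best
  Position 8 ('b'): repeat (last at 5), move window start to 6
  Position 8 ('b'): window [6,8] length 3
Longest substring with no repeats: "afchbge" with length 7

7


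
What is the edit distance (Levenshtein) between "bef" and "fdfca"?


Computing edit distance: "bef" -> "fdfca"
DP table:
           f    d    f    c    a
      0    1    2    3    4    5
  b   1    1    2    3    4    5
  e   2    2    2    3    4    5
  f   3    2    3    2    3    4
Edit distance = dp[3][5] = 4

4


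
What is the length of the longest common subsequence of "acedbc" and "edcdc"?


LCS of "acedbc" and "edcdc"
DP table:
           e    d    c    d    c
      0    0    0    0    0    0
  a   0    0    0    0    0    0
  c   0    0    0    1    1    1
  e   0    1    1    1    1    1
  d   0    1    2    2    2    2
  b   0    1    2    2    2    2
  c   0    1    2    3    3    3
LCS length = dp[6][5] = 3

3


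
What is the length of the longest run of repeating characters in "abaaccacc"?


Input: "abaaccacc"
Scanning for longest run:
  Position 1 ('b'): new char, reset run to 1
  Position 2 ('a'): new char, reset run to 1
  Position 3 ('a'): continues run of 'a', length=2
  Position 4 ('c'): new char, reset run to 1
  Position 5 ('c'): continues run of 'c', length=2
  Position 6 ('a'): new char, reset run to 1
  Position 7 ('c'): new char, reset run to 1
  Position 8 ('c'): continues run of 'c', length=2
Longest run: 'a' with length 2

2


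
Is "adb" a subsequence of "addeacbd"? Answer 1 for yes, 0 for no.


Check if "adb" is a subsequence of "addeacbd"
Greedy scan:
  Position 0 ('a'): matches sub[0] = 'a'
  Position 1 ('d'): matches sub[1] = 'd'
  Position 2 ('d'): no match needed
  Position 3 ('e'): no match needed
  Position 4 ('a'): no match needed
  Position 5 ('c'): no match needed
  Position 6 ('b'): matches sub[2] = 'b'
  Position 7 ('d'): no match needed
All 3 characters matched => is a subsequence

1


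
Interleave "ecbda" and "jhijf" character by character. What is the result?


Interleaving "ecbda" and "jhijf":
  Position 0: 'e' from first, 'j' from second => "ej"
  Position 1: 'c' from first, 'h' from second => "ch"
  Position 2: 'b' from first, 'i' from second => "bi"
  Position 3: 'd' from first, 'j' from second => "dj"
  Position 4: 'a' from first, 'f' from second => "af"
Result: ejchbidjaf

ejchbidjaf


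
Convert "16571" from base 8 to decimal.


Input: "16571" in base 8
Positional expansion:
  Digit '1' (value 1) x 8^4 = 4096
  Digit '6' (value 6) x 8^3 = 3072
  Digit '5' (value 5) x 8^2 = 320
  Digit '7' (value 7) x 8^1 = 56
  Digit '1' (value 1) x 8^0 = 1
Sum = 7545

7545


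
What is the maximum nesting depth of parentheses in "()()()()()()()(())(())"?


Input: "()()()()()()()(())(())"
Tracking depth:
  Position 0 '(': depth becomes 1
  Position 1 ')': depth becomes 0
  Position 2 '(': depth becomes 1
  Position 3 ')': depth becomes 0
  Position 4 '(': depth becomes 1
  Position 5 ')': depth becomes 0
  Position 6 '(': depth becomes 1
  Position 7 ')': depth becomes 0
  Position 8 '(': depth becomes 1
  Position 9 ')': depth becomes 0
  Position 10 '(': depth becomes 1
  Position 11 ')': depth becomes 0
  Position 12 '(': depth becomes 1
  Position 13 ')': depth becomes 0
  Position 14 '(': depth becomes 1
  Position 15 '(': depth becomes 2
  Position 16 ')': depth becomes 1
  Position 17 ')': depth becomes 0
  Position 18 '(': depth becomes 1
  Position 19 '(': depth becomes 2
  Position 20 ')': depth becomes 1
  Position 21 ')': depth becomes 0
Maximum depth reached: 2

2


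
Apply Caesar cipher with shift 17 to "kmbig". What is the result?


Caesar cipher: shift "kmbig" by 17
  'k' (pos 10) + 17 = pos 1 = 'b'
  'm' (pos 12) + 17 = pos 3 = 'd'
  'b' (pos 1) + 17 = pos 18 = 's'
  'i' (pos 8) + 17 = pos 25 = 'z'
  'g' (pos 6) + 17 = pos 23 = 'x'
Result: bdszx

bdszx


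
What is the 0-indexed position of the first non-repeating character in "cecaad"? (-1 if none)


Input: cecaad
Character frequencies:
  'a': 2
  'c': 2
  'd': 1
  'e': 1
Scanning left to right for freq == 1:
  Position 0 ('c'): freq=2, skip
  Position 1 ('e'): unique! => answer = 1

1


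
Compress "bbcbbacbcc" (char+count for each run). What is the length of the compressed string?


Input: bbcbbacbcc
Runs:
  'b' x 2 => "b2"
  'c' x 1 => "c1"
  'b' x 2 => "b2"
  'a' x 1 => "a1"
  'c' x 1 => "c1"
  'b' x 1 => "b1"
  'c' x 2 => "c2"
Compressed: "b2c1b2a1c1b1c2"
Compressed length: 14

14


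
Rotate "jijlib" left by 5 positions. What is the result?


Input: "jijlib", rotate left by 5
First 5 characters: "jijli"
Remaining characters: "b"
Concatenate remaining + first: "b" + "jijli" = "bjijli"

bjijli


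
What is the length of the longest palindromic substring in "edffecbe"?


Input: "edffecbe"
Checking substrings for palindromes:
  [2:4] "ff" (len 2) => palindrome
Longest palindromic substring: "ff" with length 2

2


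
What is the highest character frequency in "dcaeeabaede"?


Input: dcaeeabaede
Character counts:
  'a': 3
  'b': 1
  'c': 1
  'd': 2
  'e': 4
Maximum frequency: 4

4


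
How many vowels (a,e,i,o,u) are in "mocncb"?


Input: mocncb
Checking each character:
  'm' at position 0: consonant
  'o' at position 1: vowel (running total: 1)
  'c' at position 2: consonant
  'n' at position 3: consonant
  'c' at position 4: consonant
  'b' at position 5: consonant
Total vowels: 1

1


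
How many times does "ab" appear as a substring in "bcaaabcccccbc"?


Searching for "ab" in "bcaaabcccccbc"
Scanning each position:
  Position 0: "bc" => no
  Position 1: "ca" => no
  Position 2: "aa" => no
  Position 3: "aa" => no
  Position 4: "ab" => MATCH
  Position 5: "bc" => no
  Position 6: "cc" => no
  Position 7: "cc" => no
  Position 8: "cc" => no
  Position 9: "cc" => no
  Position 10: "cb" => no
  Position 11: "bc" => no
Total occurrences: 1

1


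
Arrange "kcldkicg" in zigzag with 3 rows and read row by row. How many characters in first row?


Zigzag "kcldkicg" into 3 rows:
Placing characters:
  'k' => row 0
  'c' => row 1
  'l' => row 2
  'd' => row 1
  'k' => row 0
  'i' => row 1
  'c' => row 2
  'g' => row 1
Rows:
  Row 0: "kk"
  Row 1: "cdig"
  Row 2: "lc"
First row length: 2

2


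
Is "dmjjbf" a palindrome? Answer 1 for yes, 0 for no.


Input: dmjjbf
Reversed: fbjjmd
  Compare pos 0 ('d') with pos 5 ('f'): MISMATCH
  Compare pos 1 ('m') with pos 4 ('b'): MISMATCH
  Compare pos 2 ('j') with pos 3 ('j'): match
Result: not a palindrome

0


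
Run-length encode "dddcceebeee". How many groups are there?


Input: dddcceebeee
Scanning for consecutive runs:
  Group 1: 'd' x 3 (positions 0-2)
  Group 2: 'c' x 2 (positions 3-4)
  Group 3: 'e' x 2 (positions 5-6)
  Group 4: 'b' x 1 (positions 7-7)
  Group 5: 'e' x 3 (positions 8-10)
Total groups: 5

5


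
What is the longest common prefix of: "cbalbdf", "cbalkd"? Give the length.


Words: cbalbdf, cbalkd
  Position 0: all 'c' => match
  Position 1: all 'b' => match
  Position 2: all 'a' => match
  Position 3: all 'l' => match
  Position 4: ('b', 'k') => mismatch, stop
LCP = "cbal" (length 4)

4


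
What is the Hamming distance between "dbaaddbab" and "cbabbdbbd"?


Comparing "dbaaddbab" and "cbabbdbbd" position by position:
  Position 0: 'd' vs 'c' => differ
  Position 1: 'b' vs 'b' => same
  Position 2: 'a' vs 'a' => same
  Position 3: 'a' vs 'b' => differ
  Position 4: 'd' vs 'b' => differ
  Position 5: 'd' vs 'd' => same
  Position 6: 'b' vs 'b' => same
  Position 7: 'a' vs 'b' => differ
  Position 8: 'b' vs 'd' => differ
Total differences (Hamming distance): 5

5


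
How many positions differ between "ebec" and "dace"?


Comparing "ebec" and "dace" position by position:
  Position 0: 'e' vs 'd' => DIFFER
  Position 1: 'b' vs 'a' => DIFFER
  Position 2: 'e' vs 'c' => DIFFER
  Position 3: 'c' vs 'e' => DIFFER
Positions that differ: 4

4


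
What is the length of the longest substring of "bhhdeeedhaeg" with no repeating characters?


Input: "bhhdeeedhaeg"
Sliding window (track last position of each char):
  Position 0 ('b'): window [0,0] length 1 -- new best
  Position 1 ('h'): window [0,1] length 2 -- new best
  Position 2 ('h'): repeat (last at 1), move window start to 2
  Position 2 ('h'): window [2,2] length 1
  Position 3 ('d'): window [2,3] length 2
  Position 4 ('e'): window [2,4] length 3 -- new best
  Position 5 ('e'): repeat (last at 4), move window start to 5
  Position 5 ('e'): window [5,5] length 1
  Position 6 ('e'): repeat (last at 5), move window start to 6
  Position 6 ('e'): window [6,6] length 1
  Position 7 ('d'): window [6,7] length 2
  Position 8 ('h'): window [6,8] length 3
  Position 9 ('a'): window [6,9] length 4 -- new best
  Position 10 ('e'): repeat (last at 6), move window start to 7
  Position 10 ('e'): window [7,10] length 4
  Position 11 ('g'): window [7,11] length 5 -- new best
Longest substring with no repeats: "dhaeg" with length 5

5


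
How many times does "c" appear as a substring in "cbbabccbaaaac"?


Searching for "c" in "cbbabccbaaaac"
Scanning each position:
  Position 0: "c" => MATCH
  Position 1: "b" => no
  Position 2: "b" => no
  Position 3: "a" => no
  Position 4: "b" => no
  Position 5: "c" => MATCH
  Position 6: "c" => MATCH
  Position 7: "b" => no
  Position 8: "a" => no
  Position 9: "a" => no
  Position 10: "a" => no
  Position 11: "a" => no
  Position 12: "c" => MATCH
Total occurrences: 4

4


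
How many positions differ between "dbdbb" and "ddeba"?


Comparing "dbdbb" and "ddeba" position by position:
  Position 0: 'd' vs 'd' => same
  Position 1: 'b' vs 'd' => DIFFER
  Position 2: 'd' vs 'e' => DIFFER
  Position 3: 'b' vs 'b' => same
  Position 4: 'b' vs 'a' => DIFFER
Positions that differ: 3

3


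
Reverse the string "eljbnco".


Input: eljbnco
Reading characters right to left:
  Position 6: 'o'
  Position 5: 'c'
  Position 4: 'n'
  Position 3: 'b'
  Position 2: 'j'
  Position 1: 'l'
  Position 0: 'e'
Reversed: ocnbjle

ocnbjle


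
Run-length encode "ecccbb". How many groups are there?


Input: ecccbb
Scanning for consecutive runs:
  Group 1: 'e' x 1 (positions 0-0)
  Group 2: 'c' x 3 (positions 1-3)
  Group 3: 'b' x 2 (positions 4-5)
Total groups: 3

3


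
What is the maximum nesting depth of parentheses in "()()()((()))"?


Input: "()()()((()))"
Tracking depth:
  Position 0 '(': depth becomes 1
  Position 1 ')': depth becomes 0
  Position 2 '(': depth becomes 1
  Position 3 ')': depth becomes 0
  Position 4 '(': depth becomes 1
  Position 5 ')': depth becomes 0
  Position 6 '(': depth becomes 1
  Position 7 '(': depth becomes 2
  Position 8 '(': depth becomes 3
  Position 9 ')': depth becomes 2
  Position 10 ')': depth becomes 1
  Position 11 ')': depth becomes 0
Maximum depth reached: 3

3


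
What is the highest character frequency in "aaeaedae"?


Input: aaeaedae
Character counts:
  'a': 4
  'd': 1
  'e': 3
Maximum frequency: 4

4


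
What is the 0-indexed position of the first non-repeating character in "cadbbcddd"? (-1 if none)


Input: cadbbcddd
Character frequencies:
  'a': 1
  'b': 2
  'c': 2
  'd': 4
Scanning left to right for freq == 1:
  Position 0 ('c'): freq=2, skip
  Position 1 ('a'): unique! => answer = 1

1


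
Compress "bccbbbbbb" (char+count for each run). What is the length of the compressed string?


Input: bccbbbbbb
Runs:
  'b' x 1 => "b1"
  'c' x 2 => "c2"
  'b' x 6 => "b6"
Compressed: "b1c2b6"
Compressed length: 6

6


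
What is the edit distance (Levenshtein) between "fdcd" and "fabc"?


Computing edit distance: "fdcd" -> "fabc"
DP table:
           f    a    b    c
      0    1    2    3    4
  f   1    0    1    2    3
  d   2    1    1    2    3
  c   3    2    2    2    2
  d   4    3    3    3    3
Edit distance = dp[4][4] = 3

3


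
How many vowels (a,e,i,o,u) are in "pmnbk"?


Input: pmnbk
Checking each character:
  'p' at position 0: consonant
  'm' at position 1: consonant
  'n' at position 2: consonant
  'b' at position 3: consonant
  'k' at position 4: consonant
Total vowels: 0

0


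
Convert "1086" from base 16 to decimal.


Input: "1086" in base 16
Positional expansion:
  Digit '1' (value 1) x 16^3 = 4096
  Digit '0' (value 0) x 16^2 = 0
  Digit '8' (value 8) x 16^1 = 128
  Digit '6' (value 6) x 16^0 = 6
Sum = 4230

4230


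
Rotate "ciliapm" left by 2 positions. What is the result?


Input: "ciliapm", rotate left by 2
First 2 characters: "ci"
Remaining characters: "liapm"
Concatenate remaining + first: "liapm" + "ci" = "liapmci"

liapmci


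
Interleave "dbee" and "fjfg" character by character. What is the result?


Interleaving "dbee" and "fjfg":
  Position 0: 'd' from first, 'f' from second => "df"
  Position 1: 'b' from first, 'j' from second => "bj"
  Position 2: 'e' from first, 'f' from second => "ef"
  Position 3: 'e' from first, 'g' from second => "eg"
Result: dfbjefeg

dfbjefeg


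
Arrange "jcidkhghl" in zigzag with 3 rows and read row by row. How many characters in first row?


Zigzag "jcidkhghl" into 3 rows:
Placing characters:
  'j' => row 0
  'c' => row 1
  'i' => row 2
  'd' => row 1
  'k' => row 0
  'h' => row 1
  'g' => row 2
  'h' => row 1
  'l' => row 0
Rows:
  Row 0: "jkl"
  Row 1: "cdhh"
  Row 2: "ig"
First row length: 3

3


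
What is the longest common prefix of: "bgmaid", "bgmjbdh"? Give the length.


Words: bgmaid, bgmjbdh
  Position 0: all 'b' => match
  Position 1: all 'g' => match
  Position 2: all 'm' => match
  Position 3: ('a', 'j') => mismatch, stop
LCP = "bgm" (length 3)

3


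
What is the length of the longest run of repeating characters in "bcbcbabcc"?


Input: "bcbcbabcc"
Scanning for longest run:
  Position 1 ('c'): new char, reset run to 1
  Position 2 ('b'): new char, reset run to 1
  Position 3 ('c'): new char, reset run to 1
  Position 4 ('b'): new char, reset run to 1
  Position 5 ('a'): new char, reset run to 1
  Position 6 ('b'): new char, reset run to 1
  Position 7 ('c'): new char, reset run to 1
  Position 8 ('c'): continues run of 'c', length=2
Longest run: 'c' with length 2

2


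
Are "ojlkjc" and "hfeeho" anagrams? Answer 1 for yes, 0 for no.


Strings: "ojlkjc", "hfeeho"
Sorted first:  cjjklo
Sorted second: eefhho
Differ at position 0: 'c' vs 'e' => not anagrams

0


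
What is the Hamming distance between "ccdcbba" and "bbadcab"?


Comparing "ccdcbba" and "bbadcab" position by position:
  Position 0: 'c' vs 'b' => differ
  Position 1: 'c' vs 'b' => differ
  Position 2: 'd' vs 'a' => differ
  Position 3: 'c' vs 'd' => differ
  Position 4: 'b' vs 'c' => differ
  Position 5: 'b' vs 'a' => differ
  Position 6: 'a' vs 'b' => differ
Total differences (Hamming distance): 7

7


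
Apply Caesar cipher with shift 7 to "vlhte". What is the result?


Caesar cipher: shift "vlhte" by 7
  'v' (pos 21) + 7 = pos 2 = 'c'
  'l' (pos 11) + 7 = pos 18 = 's'
  'h' (pos 7) + 7 = pos 14 = 'o'
  't' (pos 19) + 7 = pos 0 = 'a'
  'e' (pos 4) + 7 = pos 11 = 'l'
Result: csoal

csoal


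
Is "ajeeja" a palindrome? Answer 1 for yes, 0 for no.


Input: ajeeja
Reversed: ajeeja
  Compare pos 0 ('a') with pos 5 ('a'): match
  Compare pos 1 ('j') with pos 4 ('j'): match
  Compare pos 2 ('e') with pos 3 ('e'): match
Result: palindrome

1


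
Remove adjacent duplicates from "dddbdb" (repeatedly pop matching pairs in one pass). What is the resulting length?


Input: dddbdb
Stack-based adjacent duplicate removal:
  Read 'd': push. Stack: d
  Read 'd': matches stack top 'd' => pop. Stack: (empty)
  Read 'd': push. Stack: d
  Read 'b': push. Stack: db
  Read 'd': push. Stack: dbd
  Read 'b': push. Stack: dbdb
Final stack: "dbdb" (length 4)

4


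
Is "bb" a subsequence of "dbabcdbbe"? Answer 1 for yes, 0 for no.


Check if "bb" is a subsequence of "dbabcdbbe"
Greedy scan:
  Position 0 ('d'): no match needed
  Position 1 ('b'): matches sub[0] = 'b'
  Position 2 ('a'): no match needed
  Position 3 ('b'): matches sub[1] = 'b'
  Position 4 ('c'): no match needed
  Position 5 ('d'): no match needed
  Position 6 ('b'): no match needed
  Position 7 ('b'): no match needed
  Position 8 ('e'): no match needed
All 2 characters matched => is a subsequence

1


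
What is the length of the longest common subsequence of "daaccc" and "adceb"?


LCS of "daaccc" and "adceb"
DP table:
           a    d    c    e    b
      0    0    0    0    0    0
  d   0    0    1    1    1    1
  a   0    1    1    1    1    1
  a   0    1    1    1    1    1
  c   0    1    1    2    2    2
  c   0    1    1    2    2    2
  c   0    1    1    2    2    2
LCS length = dp[6][5] = 2

2


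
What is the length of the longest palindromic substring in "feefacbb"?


Input: "feefacbb"
Checking substrings for palindromes:
  [0:4] "feef" (len 4) => palindrome
  [1:3] "ee" (len 2) => palindrome
  [6:8] "bb" (len 2) => palindrome
Longest palindromic substring: "feef" with length 4

4


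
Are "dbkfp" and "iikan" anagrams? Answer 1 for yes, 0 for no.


Strings: "dbkfp", "iikan"
Sorted first:  bdfkp
Sorted second: aiikn
Differ at position 0: 'b' vs 'a' => not anagrams

0


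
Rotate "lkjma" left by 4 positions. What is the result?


Input: "lkjma", rotate left by 4
First 4 characters: "lkjm"
Remaining characters: "a"
Concatenate remaining + first: "a" + "lkjm" = "alkjm"

alkjm


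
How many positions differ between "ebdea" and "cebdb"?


Comparing "ebdea" and "cebdb" position by position:
  Position 0: 'e' vs 'c' => DIFFER
  Position 1: 'b' vs 'e' => DIFFER
  Position 2: 'd' vs 'b' => DIFFER
  Position 3: 'e' vs 'd' => DIFFER
  Position 4: 'a' vs 'b' => DIFFER
Positions that differ: 5

5


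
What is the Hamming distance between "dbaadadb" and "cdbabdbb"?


Comparing "dbaadadb" and "cdbabdbb" position by position:
  Position 0: 'd' vs 'c' => differ
  Position 1: 'b' vs 'd' => differ
  Position 2: 'a' vs 'b' => differ
  Position 3: 'a' vs 'a' => same
  Position 4: 'd' vs 'b' => differ
  Position 5: 'a' vs 'd' => differ
  Position 6: 'd' vs 'b' => differ
  Position 7: 'b' vs 'b' => same
Total differences (Hamming distance): 6

6


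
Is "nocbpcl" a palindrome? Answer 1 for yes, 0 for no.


Input: nocbpcl
Reversed: lcpbcon
  Compare pos 0 ('n') with pos 6 ('l'): MISMATCH
  Compare pos 1 ('o') with pos 5 ('c'): MISMATCH
  Compare pos 2 ('c') with pos 4 ('p'): MISMATCH
Result: not a palindrome

0


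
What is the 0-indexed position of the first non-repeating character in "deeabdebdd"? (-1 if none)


Input: deeabdebdd
Character frequencies:
  'a': 1
  'b': 2
  'd': 4
  'e': 3
Scanning left to right for freq == 1:
  Position 0 ('d'): freq=4, skip
  Position 1 ('e'): freq=3, skip
  Position 2 ('e'): freq=3, skip
  Position 3 ('a'): unique! => answer = 3

3


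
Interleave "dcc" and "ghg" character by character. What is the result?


Interleaving "dcc" and "ghg":
  Position 0: 'd' from first, 'g' from second => "dg"
  Position 1: 'c' from first, 'h' from second => "ch"
  Position 2: 'c' from first, 'g' from second => "cg"
Result: dgchcg

dgchcg


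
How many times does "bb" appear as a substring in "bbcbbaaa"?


Searching for "bb" in "bbcbbaaa"
Scanning each position:
  Position 0: "bb" => MATCH
  Position 1: "bc" => no
  Position 2: "cb" => no
  Position 3: "bb" => MATCH
  Position 4: "ba" => no
  Position 5: "aa" => no
  Position 6: "aa" => no
Total occurrences: 2

2


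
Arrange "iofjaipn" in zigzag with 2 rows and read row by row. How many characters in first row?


Zigzag "iofjaipn" into 2 rows:
Placing characters:
  'i' => row 0
  'o' => row 1
  'f' => row 0
  'j' => row 1
  'a' => row 0
  'i' => row 1
  'p' => row 0
  'n' => row 1
Rows:
  Row 0: "ifap"
  Row 1: "ojin"
First row length: 4

4


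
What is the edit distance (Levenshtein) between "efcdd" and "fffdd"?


Computing edit distance: "efcdd" -> "fffdd"
DP table:
           f    f    f    d    d
      0    1    2    3    4    5
  e   1    1    2    3    4    5
  f   2    1    1    2    3    4
  c   3    2    2    2    3    4
  d   4    3    3    3    2    3
  d   5    4    4    4    3    2
Edit distance = dp[5][5] = 2

2


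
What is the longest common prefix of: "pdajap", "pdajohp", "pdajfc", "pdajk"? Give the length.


Words: pdajap, pdajohp, pdajfc, pdajk
  Position 0: all 'p' => match
  Position 1: all 'd' => match
  Position 2: all 'a' => match
  Position 3: all 'j' => match
  Position 4: ('a', 'o', 'f', 'k') => mismatch, stop
LCP = "pdaj" (length 4)

4


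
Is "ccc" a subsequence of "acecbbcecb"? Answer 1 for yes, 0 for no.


Check if "ccc" is a subsequence of "acecbbcecb"
Greedy scan:
  Position 0 ('a'): no match needed
  Position 1 ('c'): matches sub[0] = 'c'
  Position 2 ('e'): no match needed
  Position 3 ('c'): matches sub[1] = 'c'
  Position 4 ('b'): no match needed
  Position 5 ('b'): no match needed
  Position 6 ('c'): matches sub[2] = 'c'
  Position 7 ('e'): no match needed
  Position 8 ('c'): no match needed
  Position 9 ('b'): no match needed
All 3 characters matched => is a subsequence

1


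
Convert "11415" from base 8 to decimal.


Input: "11415" in base 8
Positional expansion:
  Digit '1' (value 1) x 8^4 = 4096
  Digit '1' (value 1) x 8^3 = 512
  Digit '4' (value 4) x 8^2 = 256
  Digit '1' (value 1) x 8^1 = 8
  Digit '5' (value 5) x 8^0 = 5
Sum = 4877

4877


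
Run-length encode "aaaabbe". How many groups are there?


Input: aaaabbe
Scanning for consecutive runs:
  Group 1: 'a' x 4 (positions 0-3)
  Group 2: 'b' x 2 (positions 4-5)
  Group 3: 'e' x 1 (positions 6-6)
Total groups: 3

3


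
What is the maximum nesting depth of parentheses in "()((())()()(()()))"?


Input: "()((())()()(()()))"
Tracking depth:
  Position 0 '(': depth becomes 1
  Position 1 ')': depth becomes 0
  Position 2 '(': depth becomes 1
  Position 3 '(': depth becomes 2
  Position 4 '(': depth becomes 3
  Position 5 ')': depth becomes 2
  Position 6 ')': depth becomes 1
  Position 7 '(': depth becomes 2
  Position 8 ')': depth becomes 1
  Position 9 '(': depth becomes 2
  Position 10 ')': depth becomes 1
  Position 11 '(': depth becomes 2
  Position 12 '(': depth becomes 3
  Position 13 ')': depth becomes 2
  Position 14 '(': depth becomes 3
  Position 15 ')': depth becomes 2
  Position 16 ')': depth becomes 1
  Position 17 ')': depth becomes 0
Maximum depth reached: 3

3


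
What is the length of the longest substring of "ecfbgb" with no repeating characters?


Input: "ecfbgb"
Sliding window (track last position of each char):
  Position 0 ('e'): window [0,0] length 1 -- new best
  Position 1 ('c'): window [0,1] length 2 -- new best
  Position 2 ('f'): window [0,2] length 3 -- new best
  Position 3 ('b'): window [0,3] length 4 -- new best
  Position 4 ('g'): window [0,4] length 5 -- new best
  Position 5 ('b'): repeat (last at 3), move window start to 4
  Position 5 ('b'): window [4,5] length 2
Longest substring with no repeats: "ecfbg" with length 5

5


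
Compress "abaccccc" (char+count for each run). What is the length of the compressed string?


Input: abaccccc
Runs:
  'a' x 1 => "a1"
  'b' x 1 => "b1"
  'a' x 1 => "a1"
  'c' x 5 => "c5"
Compressed: "a1b1a1c5"
Compressed length: 8

8


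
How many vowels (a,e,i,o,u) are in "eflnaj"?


Input: eflnaj
Checking each character:
  'e' at position 0: vowel (running total: 1)
  'f' at position 1: consonant
  'l' at position 2: consonant
  'n' at position 3: consonant
  'a' at position 4: vowel (running total: 2)
  'j' at position 5: consonant
Total vowels: 2

2


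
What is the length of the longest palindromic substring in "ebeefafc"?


Input: "ebeefafc"
Checking substrings for palindromes:
  [0:3] "ebe" (len 3) => palindrome
  [4:7] "faf" (len 3) => palindrome
  [2:4] "ee" (len 2) => palindrome
Longest palindromic substring: "ebe" with length 3

3


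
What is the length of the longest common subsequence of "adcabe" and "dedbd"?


LCS of "adcabe" and "dedbd"
DP table:
           d    e    d    b    d
      0    0    0    0    0    0
  a   0    0    0    0    0    0
  d   0    1    1    1    1    1
  c   0    1    1    1    1    1
  a   0    1    1    1    1    1
  b   0    1    1    1    2    2
  e   0    1    2    2    2    2
LCS length = dp[6][5] = 2

2


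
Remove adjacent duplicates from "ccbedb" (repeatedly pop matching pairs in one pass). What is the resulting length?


Input: ccbedb
Stack-based adjacent duplicate removal:
  Read 'c': push. Stack: c
  Read 'c': matches stack top 'c' => pop. Stack: (empty)
  Read 'b': push. Stack: b
  Read 'e': push. Stack: be
  Read 'd': push. Stack: bed
  Read 'b': push. Stack: bedb
Final stack: "bedb" (length 4)

4


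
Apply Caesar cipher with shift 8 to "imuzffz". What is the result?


Caesar cipher: shift "imuzffz" by 8
  'i' (pos 8) + 8 = pos 16 = 'q'
  'm' (pos 12) + 8 = pos 20 = 'u'
  'u' (pos 20) + 8 = pos 2 = 'c'
  'z' (pos 25) + 8 = pos 7 = 'h'
  'f' (pos 5) + 8 = pos 13 = 'n'
  'f' (pos 5) + 8 = pos 13 = 'n'
  'z' (pos 25) + 8 = pos 7 = 'h'
Result: quchnnh

quchnnh


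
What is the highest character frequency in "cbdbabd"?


Input: cbdbabd
Character counts:
  'a': 1
  'b': 3
  'c': 1
  'd': 2
Maximum frequency: 3

3


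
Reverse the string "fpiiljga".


Input: fpiiljga
Reading characters right to left:
  Position 7: 'a'
  Position 6: 'g'
  Position 5: 'j'
  Position 4: 'l'
  Position 3: 'i'
  Position 2: 'i'
  Position 1: 'p'
  Position 0: 'f'
Reversed: agjliipf

agjliipf


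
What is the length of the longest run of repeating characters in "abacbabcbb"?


Input: "abacbabcbb"
Scanning for longest run:
  Position 1 ('b'): new char, reset run to 1
  Position 2 ('a'): new char, reset run to 1
  Position 3 ('c'): new char, reset run to 1
  Position 4 ('b'): new char, reset run to 1
  Position 5 ('a'): new char, reset run to 1
  Position 6 ('b'): new char, reset run to 1
  Position 7 ('c'): new char, reset run to 1
  Position 8 ('b'): new char, reset run to 1
  Position 9 ('b'): continues run of 'b', length=2
Longest run: 'b' with length 2

2


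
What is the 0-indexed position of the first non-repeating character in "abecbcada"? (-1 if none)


Input: abecbcada
Character frequencies:
  'a': 3
  'b': 2
  'c': 2
  'd': 1
  'e': 1
Scanning left to right for freq == 1:
  Position 0 ('a'): freq=3, skip
  Position 1 ('b'): freq=2, skip
  Position 2 ('e'): unique! => answer = 2

2


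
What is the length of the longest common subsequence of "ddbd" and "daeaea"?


LCS of "ddbd" and "daeaea"
DP table:
           d    a    e    a    e    a
      0    0    0    0    0    0    0
  d   0    1    1    1    1    1    1
  d   0    1    1    1    1    1    1
  b   0    1    1    1    1    1    1
  d   0    1    1    1    1    1    1
LCS length = dp[4][6] = 1

1


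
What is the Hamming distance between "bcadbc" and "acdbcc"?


Comparing "bcadbc" and "acdbcc" position by position:
  Position 0: 'b' vs 'a' => differ
  Position 1: 'c' vs 'c' => same
  Position 2: 'a' vs 'd' => differ
  Position 3: 'd' vs 'b' => differ
  Position 4: 'b' vs 'c' => differ
  Position 5: 'c' vs 'c' => same
Total differences (Hamming distance): 4

4


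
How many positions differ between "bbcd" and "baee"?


Comparing "bbcd" and "baee" position by position:
  Position 0: 'b' vs 'b' => same
  Position 1: 'b' vs 'a' => DIFFER
  Position 2: 'c' vs 'e' => DIFFER
  Position 3: 'd' vs 'e' => DIFFER
Positions that differ: 3

3


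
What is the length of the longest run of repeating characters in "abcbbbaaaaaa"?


Input: "abcbbbaaaaaa"
Scanning for longest run:
  Position 1 ('b'): new char, reset run to 1
  Position 2 ('c'): new char, reset run to 1
  Position 3 ('b'): new char, reset run to 1
  Position 4 ('b'): continues run of 'b', length=2
  Position 5 ('b'): continues run of 'b', length=3
  Position 6 ('a'): new char, reset run to 1
  Position 7 ('a'): continues run of 'a', length=2
  Position 8 ('a'): continues run of 'a', length=3
  Position 9 ('a'): continues run of 'a', length=4
  Position 10 ('a'): continues run of 'a', length=5
  Position 11 ('a'): continues run of 'a', length=6
Longest run: 'a' with length 6

6


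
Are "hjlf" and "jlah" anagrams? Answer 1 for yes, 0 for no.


Strings: "hjlf", "jlah"
Sorted first:  fhjl
Sorted second: ahjl
Differ at position 0: 'f' vs 'a' => not anagrams

0


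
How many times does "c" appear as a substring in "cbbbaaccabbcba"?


Searching for "c" in "cbbbaaccabbcba"
Scanning each position:
  Position 0: "c" => MATCH
  Position 1: "b" => no
  Position 2: "b" => no
  Position 3: "b" => no
  Position 4: "a" => no
  Position 5: "a" => no
  Position 6: "c" => MATCH
  Position 7: "c" => MATCH
  Position 8: "a" => no
  Position 9: "b" => no
  Position 10: "b" => no
  Position 11: "c" => MATCH
  Position 12: "b" => no
  Position 13: "a" => no
Total occurrences: 4

4


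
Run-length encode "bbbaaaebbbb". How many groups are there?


Input: bbbaaaebbbb
Scanning for consecutive runs:
  Group 1: 'b' x 3 (positions 0-2)
  Group 2: 'a' x 3 (positions 3-5)
  Group 3: 'e' x 1 (positions 6-6)
  Group 4: 'b' x 4 (positions 7-10)
Total groups: 4

4


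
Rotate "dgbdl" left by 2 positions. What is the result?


Input: "dgbdl", rotate left by 2
First 2 characters: "dg"
Remaining characters: "bdl"
Concatenate remaining + first: "bdl" + "dg" = "bdldg"

bdldg


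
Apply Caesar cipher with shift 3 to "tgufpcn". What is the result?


Caesar cipher: shift "tgufpcn" by 3
  't' (pos 19) + 3 = pos 22 = 'w'
  'g' (pos 6) + 3 = pos 9 = 'j'
  'u' (pos 20) + 3 = pos 23 = 'x'
  'f' (pos 5) + 3 = pos 8 = 'i'
  'p' (pos 15) + 3 = pos 18 = 's'
  'c' (pos 2) + 3 = pos 5 = 'f'
  'n' (pos 13) + 3 = pos 16 = 'q'
Result: wjxisfq

wjxisfq


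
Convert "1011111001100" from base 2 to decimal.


Input: "1011111001100" in base 2
Positional expansion:
  Digit '1' (value 1) x 2^12 = 4096
  Digit '0' (value 0) x 2^11 = 0
  Digit '1' (value 1) x 2^10 = 1024
  Digit '1' (value 1) x 2^9 = 512
  Digit '1' (value 1) x 2^8 = 256
  Digit '1' (value 1) x 2^7 = 128
  Digit '1' (value 1) x 2^6 = 64
  Digit '0' (value 0) x 2^5 = 0
  Digit '0' (value 0) x 2^4 = 0
  Digit '1' (value 1) x 2^3 = 8
  Digit '1' (value 1) x 2^2 = 4
  Digit '0' (value 0) x 2^1 = 0
  Digit '0' (value 0) x 2^0 = 0
Sum = 6092

6092


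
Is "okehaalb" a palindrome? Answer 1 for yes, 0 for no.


Input: okehaalb
Reversed: blaaheko
  Compare pos 0 ('o') with pos 7 ('b'): MISMATCH
  Compare pos 1 ('k') with pos 6 ('l'): MISMATCH
  Compare pos 2 ('e') with pos 5 ('a'): MISMATCH
  Compare pos 3 ('h') with pos 4 ('a'): MISMATCH
Result: not a palindrome

0


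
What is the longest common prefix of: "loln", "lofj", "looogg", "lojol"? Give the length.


Words: loln, lofj, looogg, lojol
  Position 0: all 'l' => match
  Position 1: all 'o' => match
  Position 2: ('l', 'f', 'o', 'j') => mismatch, stop
LCP = "lo" (length 2)

2


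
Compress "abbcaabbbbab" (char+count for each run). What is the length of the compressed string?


Input: abbcaabbbbab
Runs:
  'a' x 1 => "a1"
  'b' x 2 => "b2"
  'c' x 1 => "c1"
  'a' x 2 => "a2"
  'b' x 4 => "b4"
  'a' x 1 => "a1"
  'b' x 1 => "b1"
Compressed: "a1b2c1a2b4a1b1"
Compressed length: 14

14


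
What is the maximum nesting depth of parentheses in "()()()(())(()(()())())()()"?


Input: "()()()(())(()(()())())()()"
Tracking depth:
  Position 0 '(': depth becomes 1
  Position 1 ')': depth becomes 0
  Position 2 '(': depth becomes 1
  Position 3 ')': depth becomes 0
  Position 4 '(': depth becomes 1
  Position 5 ')': depth becomes 0
  Position 6 '(': depth becomes 1
  Position 7 '(': depth becomes 2
  Position 8 ')': depth becomes 1
  Position 9 ')': depth becomes 0
  Position 10 '(': depth becomes 1
  Position 11 '(': depth becomes 2
  Position 12 ')': depth becomes 1
  Position 13 '(': depth becomes 2
  Position 14 '(': depth becomes 3
  Position 15 ')': depth becomes 2
  Position 16 '(': depth becomes 3
  Position 17 ')': depth becomes 2
  Position 18 ')': depth becomes 1
  Position 19 '(': depth becomes 2
  Position 20 ')': depth becomes 1
  Position 21 ')': depth becomes 0
  Position 22 '(': depth becomes 1
  Position 23 ')': depth becomes 0
  Position 24 '(': depth becomes 1
  Position 25 ')': depth becomes 0
Maximum depth reached: 3

3


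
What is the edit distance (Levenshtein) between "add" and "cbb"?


Computing edit distance: "add" -> "cbb"
DP table:
           c    b    b
      0    1    2    3
  a   1    1    2    3
  d   2    2    2    3
  d   3    3    3    3
Edit distance = dp[3][3] = 3

3


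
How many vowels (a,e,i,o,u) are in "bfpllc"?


Input: bfpllc
Checking each character:
  'b' at position 0: consonant
  'f' at position 1: consonant
  'p' at position 2: consonant
  'l' at position 3: consonant
  'l' at position 4: consonant
  'c' at position 5: consonant
Total vowels: 0

0


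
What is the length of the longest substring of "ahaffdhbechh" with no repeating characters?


Input: "ahaffdhbechh"
Sliding window (track last position of each char):
  Position 0 ('a'): window [0,0] length 1 -- new best
  Position 1 ('h'): window [0,1] length 2 -- new best
  Position 2 ('a'): repeat (last at 0), move window start to 1
  Position 2 ('a'): window [1,2] length 2
  Position 3 ('f'): window [1,3] length 3 -- new best
  Position 4 ('f'): repeat (last at 3), move window start to 4
  Position 4 ('f'): window [4,4] length 1
  Position 5 ('d'): window [4,5] length 2
  Position 6 ('h'): window [4,6] length 3
  Position 7 ('b'): window [4,7] length 4 -- new best
  Position 8 ('e'): window [4,8] length 5 -- new best
  Position 9 ('c'): window [4,9] length 6 -- new best
  Position 10 ('h'): repeat (last at 6), move window start to 7
  Position 10 ('h'): window [7,10] length 4
  Position 11 ('h'): repeat (last at 10), move window start to 11
  Position 11 ('h'): window [11,11] length 1
Longest substring with no repeats: "fdhbec" with length 6

6


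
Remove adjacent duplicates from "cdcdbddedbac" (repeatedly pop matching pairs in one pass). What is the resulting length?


Input: cdcdbddedbac
Stack-based adjacent duplicate removal:
  Read 'c': push. Stack: c
  Read 'd': push. Stack: cd
  Read 'c': push. Stack: cdc
  Read 'd': push. Stack: cdcd
  Read 'b': push. Stack: cdcdb
  Read 'd': push. Stack: cdcdbd
  Read 'd': matches stack top 'd' => pop. Stack: cdcdb
  Read 'e': push. Stack: cdcdbe
  Read 'd': push. Stack: cdcdbed
  Read 'b': push. Stack: cdcdbedb
  Read 'a': push. Stack: cdcdbedba
  Read 'c': push. Stack: cdcdbedbac
Final stack: "cdcdbedbac" (length 10)

10
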